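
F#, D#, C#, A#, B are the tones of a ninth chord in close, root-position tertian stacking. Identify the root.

B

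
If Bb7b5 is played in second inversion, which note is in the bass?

Fb

Bb7b5 = Bb–D–Fb–Ab. Second inversion → fifth in the bass = Fb.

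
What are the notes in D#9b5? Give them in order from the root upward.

D#, F##, A, C#, E#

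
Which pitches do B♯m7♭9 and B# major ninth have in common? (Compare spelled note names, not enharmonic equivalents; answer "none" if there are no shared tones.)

B# – F##

B♯m7♭9 = B#, D#, F##, A#, C#.
B# major ninth = B#, D##, F##, A##, C##.
Shared: B#, F##.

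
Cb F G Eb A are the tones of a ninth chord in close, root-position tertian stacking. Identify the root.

F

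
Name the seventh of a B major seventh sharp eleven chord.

B major seventh sharp eleven is built on B; its 7th is a major 7th above the root.
A seventh above B uses the letter A, and the major 7th above B is A#.

A#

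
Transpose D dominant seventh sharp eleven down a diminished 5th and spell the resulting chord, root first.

D down a diminished 5th → G#. New chord: G# dominant seventh sharp eleven.
G# — root
B# — major 3rd
D# — perfect 5th
F# — minor 7th
C## — augmented 11th

G# B# D# F# C##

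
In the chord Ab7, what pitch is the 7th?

Gb

Ab7 is built on Ab; its 7th is a minor 7th above the root.
A seventh above A uses the letter G, and the minor 7th above Ab is Gb.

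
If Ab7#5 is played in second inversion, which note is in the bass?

E

Ab7#5 = A♭–C–E–G♭. Second inversion → fifth in the bass = E.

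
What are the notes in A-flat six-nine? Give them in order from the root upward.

A-flat six-nine is a six-nine built on Ab.
root → Ab
3rd (major 3rd) → C
5th (perfect 5th) → Eb
6th (major 6th) → F
9th (major 9th) → Bb

Ab – C – Eb – F – Bb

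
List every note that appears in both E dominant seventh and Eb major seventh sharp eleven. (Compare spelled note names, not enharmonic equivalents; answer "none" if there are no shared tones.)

D

E dominant seventh = E, G-sharp, B, D.
Eb major seventh sharp eleven = E-flat, G, B-flat, D, A.
Shared: D.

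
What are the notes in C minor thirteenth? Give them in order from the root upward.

Root C, quality minor thirteenth:
Root: C
Minor 3rd (3rd): E-flat
Perfect 5th (5th): G
Minor 7th (7th): B-flat
Major 9th (9th): D
Perfect 11th (11th): F
Major 13th (13th): A

C, E-flat, G, B-flat, D, F, A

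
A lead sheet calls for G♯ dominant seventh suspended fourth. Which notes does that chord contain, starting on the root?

G-sharp, C-sharp, D-sharp, F-sharp

G♯ dominant seventh suspended fourth is a dominant seventh suspended fourth built on G-sharp.
- root: G-sharp
- perfect 4th: C-sharp
- perfect 5th: D-sharp
- minor 7th: F-sharp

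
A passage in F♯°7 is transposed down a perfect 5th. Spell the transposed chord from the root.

F♯ down a perfect 5th → B. New chord: B diminished seventh.
root → B
3rd (minor 3rd) → D
5th (diminished 5th) → F
7th (diminished 7th) → A♭

B, D, F, A♭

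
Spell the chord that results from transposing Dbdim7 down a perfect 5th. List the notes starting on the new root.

Gb, Bbb, Dbb, Fbb

A perfect 5th down from Db is Gb, so the new chord is Gb diminished seventh.
- root: Gb
- minor 3rd: Bbb
- diminished 5th: Dbb
- diminished 7th: Fbb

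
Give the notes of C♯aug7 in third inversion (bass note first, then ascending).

B, C♯, E♯, G𝄪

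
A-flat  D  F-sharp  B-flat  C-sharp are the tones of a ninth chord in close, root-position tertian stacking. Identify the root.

Arranged so that each adjacent pair is a third by letter name: B-flat – D – F-sharp – A-flat – C-sharp.
The bottom of that stack, B-flat, is the root (this is B-flat dominant seventh sharp nine sharp five).

B-flat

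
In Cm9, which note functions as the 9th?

Cm9 is built on C; its 9th is a major 9th above the root.
A second above C uses the letter D, and the major 9th above C is D.

D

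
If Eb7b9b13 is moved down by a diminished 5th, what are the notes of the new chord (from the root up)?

A – C# – E – G – Bb – F

A diminished 5th down from Eb is A, so the new chord is A dominant seventh flat nine flat thirteen.
- root: A
- major 3rd: C#
- perfect 5th: E
- minor 7th: G
- minor 9th: Bb
- minor 13th: F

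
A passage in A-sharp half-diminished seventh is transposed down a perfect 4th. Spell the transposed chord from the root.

E#, G#, B, D#

A# down a perfect 4th → E#. New chord: E# half-diminished seventh.
E# — root
G# — minor 3rd
B — diminished 5th
D# — minor 7th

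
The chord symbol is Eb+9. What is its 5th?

Eb+9 is built on Eb; its 5th is an augmented 5th above the root.
A fifth above E uses the letter B, and the augmented 5th above Eb is B.

B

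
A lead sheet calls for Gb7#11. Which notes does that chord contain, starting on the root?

Root Gb, quality dominant seventh sharp eleven:
Gb — root
Bb — major 3rd
Db — perfect 5th
Fb — minor 7th
C — augmented 11th

Gb, Bb, Db, Fb, C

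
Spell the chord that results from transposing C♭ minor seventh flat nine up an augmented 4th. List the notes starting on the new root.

F, A♭, C, E♭, G♭

Transposed root: C♭ → F (augmented 4th up). So we spell F minor seventh flat nine:
- root: F
- minor 3rd: A♭
- perfect 5th: C
- minor 7th: E♭
- minor 9th: G♭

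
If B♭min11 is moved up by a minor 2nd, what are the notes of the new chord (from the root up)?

A minor 2nd up from Bb is Cb, so the new chord is Cb minor eleventh.
root → Cb
3rd (minor 3rd) → Ebb
5th (perfect 5th) → Gb
7th (minor 7th) → Bbb
9th (major 9th) → Db
11th (perfect 11th) → Fb

Cb  Ebb  Gb  Bbb  Db  Fb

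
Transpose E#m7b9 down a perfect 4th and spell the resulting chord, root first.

B♯ D♯ F𝄪 A♯ C♯

Transposed root: E♯ → B♯ (perfect 4th down). So we spell B♯ minor seventh flat nine:
- root: B♯
- minor 3rd: D♯
- perfect 5th: F𝄪
- minor 7th: A♯
- minor 9th: C♯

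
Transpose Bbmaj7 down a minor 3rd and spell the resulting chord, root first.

Bb down a minor 3rd → G. New chord: G major seventh.
Root: G
Major 3rd (3rd): B
Perfect 5th (5th): D
Major 7th (7th): F#

G B D F#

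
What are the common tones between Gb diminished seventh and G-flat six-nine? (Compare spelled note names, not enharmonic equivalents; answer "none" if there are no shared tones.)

G-flat

Gb diminished seventh: G-flat B-double-flat D-double-flat F-double-flat
G-flat six-nine: G-flat B-flat D-flat E-flat A-flat
Common to both → G-flat.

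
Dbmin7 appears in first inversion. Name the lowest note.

Fb

Dbmin7 in root position is Db–Fb–Ab–Cb.
First inversion places the third in the bass, which is Fb.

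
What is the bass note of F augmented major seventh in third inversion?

E

F augmented major seventh in root position is F–A–C-sharp–E.
Third inversion places the seventh in the bass, which is E.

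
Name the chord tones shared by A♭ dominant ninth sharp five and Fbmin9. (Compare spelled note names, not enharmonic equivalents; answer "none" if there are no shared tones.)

A♭ dominant ninth sharp five = Ab, C, E, Gb, Bb.
Fbmin9 = Fb, Abb, Cb, Ebb, Gb.
Shared: Gb.

Gb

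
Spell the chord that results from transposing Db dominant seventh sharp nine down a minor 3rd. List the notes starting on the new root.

B-flat, D, F, A-flat, C-sharp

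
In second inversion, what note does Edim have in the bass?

Edim = E–G–B♭. Second inversion → fifth in the bass = B♭.

B♭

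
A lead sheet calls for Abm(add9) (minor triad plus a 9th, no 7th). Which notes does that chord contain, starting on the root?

Abm(add9) is a minor added-ninth built on A♭.
Root: A♭
Minor 3rd (3rd): C♭
Perfect 5th (5th): E♭
Major 9th (9th): B♭

A♭ C♭ E♭ B♭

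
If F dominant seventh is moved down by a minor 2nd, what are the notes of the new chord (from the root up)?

E G-sharp B D

F down a minor 2nd → E. New chord: E dominant seventh.
root → E
3rd (major 3rd) → G-sharp
5th (perfect 5th) → B
7th (minor 7th) → D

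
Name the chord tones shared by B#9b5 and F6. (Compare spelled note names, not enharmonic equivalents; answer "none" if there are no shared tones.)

none

B#9b5 = B#, D##, F#, A#, C##.
F6 = F, A, C, D.
Shared: none.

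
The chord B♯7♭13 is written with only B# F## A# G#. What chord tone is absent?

B♯7♭13 = B#, D##, F##, A#, G#. The voicing lacks the 3rd (major 3rd), D##.

D##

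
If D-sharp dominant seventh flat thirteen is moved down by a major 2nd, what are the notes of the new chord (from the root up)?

D# down a major 2nd → C#. New chord: C# dominant seventh flat thirteen.
C# — root
E# — major 3rd
G# — perfect 5th
B — minor 7th
A — minor 13th

C#  E#  G#  B  A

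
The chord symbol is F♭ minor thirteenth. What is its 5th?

C-flat

F♭ minor thirteenth is built on F-flat; its 5th is a perfect 5th above the root.
A fifth above F uses the letter C, and the perfect 5th above F-flat is C-flat.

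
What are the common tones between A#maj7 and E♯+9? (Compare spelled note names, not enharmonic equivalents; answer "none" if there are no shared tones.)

E# G##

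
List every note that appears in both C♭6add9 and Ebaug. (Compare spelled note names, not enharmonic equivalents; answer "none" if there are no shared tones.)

C♭6add9: C♭ E♭ G♭ A♭ D♭
Ebaug: E♭ G B
Common to both → E♭.

E♭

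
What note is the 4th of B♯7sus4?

E#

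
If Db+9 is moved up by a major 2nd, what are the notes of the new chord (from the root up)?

Eb, G, B, Db, F

Db up a major 2nd → Eb. New chord: Eb dominant ninth sharp five.
Eb — root
G — major 3rd
B — augmented 5th
Db — minor 7th
F — major 9th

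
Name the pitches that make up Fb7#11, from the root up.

Root Fb, quality dominant seventh sharp eleven:
Root: Fb
Major 3rd (3rd): Ab
Perfect 5th (5th): Cb
Minor 7th (7th): Ebb
Augmented 11th (11th): Bb

Fb, Ab, Cb, Ebb, Bb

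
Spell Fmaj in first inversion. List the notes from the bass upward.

Fmaj = F–A–C; first inversion → third (A) lowest.

A – C – F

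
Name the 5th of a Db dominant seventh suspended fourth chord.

Db dominant seventh suspended fourth is built on D-flat; its 5th is a perfect 5th above the root.
A fifth above D uses the letter A, and the perfect 5th above D-flat is A-flat.

A-flat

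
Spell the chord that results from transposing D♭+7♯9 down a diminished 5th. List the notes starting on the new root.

A diminished 5th down from Db is G, so the new chord is G dominant seventh sharp nine sharp five.
Root: G
Major 3rd (3rd): B
Augmented 5th (5th): D#
Minor 7th (7th): F
Augmented 9th (9th): A#

G B D# F A#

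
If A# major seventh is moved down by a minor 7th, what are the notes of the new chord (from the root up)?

B-sharp, D-double-sharp, F-double-sharp, A-double-sharp

A minor 7th down from A-sharp is B-sharp, so the new chord is B-sharp major seventh.
Root: B-sharp
Major 3rd (3rd): D-double-sharp
Perfect 5th (5th): F-double-sharp
Major 7th (7th): A-double-sharp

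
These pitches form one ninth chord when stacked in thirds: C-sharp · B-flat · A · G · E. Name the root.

A

Arranged so that each adjacent pair is a third by letter name: A – C-sharp – E – G – B-flat.
The bottom of that stack, A, is the root (this is A dominant seventh flat nine).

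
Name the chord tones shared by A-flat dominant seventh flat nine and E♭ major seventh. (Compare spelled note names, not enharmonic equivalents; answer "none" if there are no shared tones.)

A-flat dominant seventh flat nine: A-flat C E-flat G-flat B-double-flat
E♭ major seventh: E-flat G B-flat D
Common to both → E-flat.

E-flat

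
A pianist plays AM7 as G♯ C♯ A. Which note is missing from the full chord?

E

The full AM7 chord is A, C♯, E, G♯.
Comparing with the voicing, the perfect 5th (5th) — E — is absent.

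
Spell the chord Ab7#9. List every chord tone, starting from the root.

Ab  C  Eb  Gb  B

Root Ab, quality dominant seventh sharp nine:
root → Ab
3rd (major 3rd) → C
5th (perfect 5th) → Eb
7th (minor 7th) → Gb
9th (augmented 9th) → B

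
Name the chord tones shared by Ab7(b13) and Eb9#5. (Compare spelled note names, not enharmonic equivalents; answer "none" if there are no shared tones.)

Ab7(b13) = Ab, C, Eb, Gb, Fb.
Eb9#5 = Eb, G, B, Db, F.
Shared: Eb.

Eb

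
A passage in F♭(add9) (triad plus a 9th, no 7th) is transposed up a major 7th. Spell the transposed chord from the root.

Eb, G, Bb, F

Transposed root: Fb → Eb (major 7th up). So we spell Eb added-ninth:
Eb — root
G — major 3rd
Bb — perfect 5th
F — major 9th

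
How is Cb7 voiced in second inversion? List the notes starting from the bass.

Gb, Bbb, Cb, Eb

In root position, Cb7 is Cb–Eb–Gb–Bbb.
Second inversion puts the fifth (Gb) in the bass.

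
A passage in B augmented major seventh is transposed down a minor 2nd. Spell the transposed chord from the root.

Transposed root: B → A-sharp (minor 2nd down). So we spell A-sharp augmented major seventh:
root → A-sharp
3rd (major 3rd) → C-double-sharp
5th (augmented 5th) → E-double-sharp
7th (major 7th) → G-double-sharp

A-sharp C-double-sharp E-double-sharp G-double-sharp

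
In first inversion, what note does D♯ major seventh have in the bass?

D♯ major seventh in root position is D-sharp–F-double-sharp–A-sharp–C-double-sharp.
First inversion places the third in the bass, which is F-double-sharp.

F-double-sharp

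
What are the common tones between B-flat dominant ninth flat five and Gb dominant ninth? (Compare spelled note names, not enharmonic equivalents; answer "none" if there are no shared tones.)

B-flat, F-flat, A-flat

B-flat dominant ninth flat five = B-flat, D, F-flat, A-flat, C.
Gb dominant ninth = G-flat, B-flat, D-flat, F-flat, A-flat.
Shared: B-flat, F-flat, A-flat.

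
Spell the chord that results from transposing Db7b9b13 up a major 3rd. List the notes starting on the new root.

A major 3rd up from D♭ is F, so the new chord is F dominant seventh flat nine flat thirteen.
root → F
3rd (major 3rd) → A
5th (perfect 5th) → C
7th (minor 7th) → E♭
9th (minor 9th) → G♭
13th (minor 13th) → D♭

F  A  C  E♭  G♭  D♭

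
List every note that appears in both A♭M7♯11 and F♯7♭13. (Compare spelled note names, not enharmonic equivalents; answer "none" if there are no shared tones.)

A♭M7♯11 = Ab, C, Eb, G, D.
F♯7♭13 = F#, A#, C#, E, D.
Shared: D.

D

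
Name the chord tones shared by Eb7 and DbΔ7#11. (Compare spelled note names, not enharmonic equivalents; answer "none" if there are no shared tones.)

Eb7 = E♭, G, B♭, D♭.
DbΔ7#11 = D♭, F, A♭, C, G.
Shared: G, D♭.

G, D♭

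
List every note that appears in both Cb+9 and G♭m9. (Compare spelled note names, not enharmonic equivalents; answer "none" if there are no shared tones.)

Cb+9 = C♭, E♭, G, B𝄫, D♭.
G♭m9 = G♭, B𝄫, D♭, F♭, A♭.
Shared: B𝄫, D♭.

B𝄫, D♭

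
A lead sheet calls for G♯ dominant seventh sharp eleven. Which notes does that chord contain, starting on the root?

G-sharp B-sharp D-sharp F-sharp C-double-sharp

Root G-sharp, quality dominant seventh sharp eleven:
root → G-sharp
3rd (major 3rd) → B-sharp
5th (perfect 5th) → D-sharp
7th (minor 7th) → F-sharp
11th (augmented 11th) → C-double-sharp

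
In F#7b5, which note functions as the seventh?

F#7b5 is built on F#; its 7th is a minor 7th above the root.
A seventh above F uses the letter E, and the minor 7th above F# is E.

E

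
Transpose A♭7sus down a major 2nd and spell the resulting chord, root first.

Gb – Cb – Db – Fb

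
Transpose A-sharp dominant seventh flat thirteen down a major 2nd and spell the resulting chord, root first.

A# down a major 2nd → G#. New chord: G# dominant seventh flat thirteen.
root → G#
3rd (major 3rd) → B#
5th (perfect 5th) → D#
7th (minor 7th) → F#
13th (minor 13th) → E

G#  B#  D#  F#  E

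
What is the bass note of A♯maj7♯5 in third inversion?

G𝄪

A♯maj7♯5 in root position is A♯–C𝄪–E𝄪–G𝄪.
Third inversion places the seventh in the bass, which is G𝄪.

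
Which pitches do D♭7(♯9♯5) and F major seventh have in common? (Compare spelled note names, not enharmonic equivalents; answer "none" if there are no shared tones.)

F, A, E

D♭7(♯9♯5) = Db, F, A, Cb, E.
F major seventh = F, A, C, E.
Shared: F, A, E.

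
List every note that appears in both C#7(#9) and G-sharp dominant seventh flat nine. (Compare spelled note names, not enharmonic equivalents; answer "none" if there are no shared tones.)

G♯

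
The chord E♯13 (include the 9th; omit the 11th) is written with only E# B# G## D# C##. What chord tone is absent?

F##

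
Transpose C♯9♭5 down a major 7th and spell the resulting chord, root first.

Transposed root: C♯ → D (major 7th down). So we spell D dominant ninth flat five:
- root: D
- major 3rd: F♯
- diminished 5th: A♭
- minor 7th: C
- major 9th: E

D – F♯ – A♭ – C – E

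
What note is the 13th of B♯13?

B♯13 is built on B#; its 13th is a major 13th above the root.
A sixth above B uses the letter G, and the major 13th above B# is G##.

G##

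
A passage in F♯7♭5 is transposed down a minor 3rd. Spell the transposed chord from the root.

D♯, F𝄪, A, C♯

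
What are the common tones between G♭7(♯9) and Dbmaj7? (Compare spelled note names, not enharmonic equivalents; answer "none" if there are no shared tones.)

Db

G♭7(♯9) = Gb, Bb, Db, Fb, A.
Dbmaj7 = Db, F, Ab, C.
Shared: Db.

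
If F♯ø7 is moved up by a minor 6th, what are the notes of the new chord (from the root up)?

A minor 6th up from F# is D, so the new chord is D half-diminished seventh.
Root: D
Minor 3rd (3rd): F
Diminished 5th (5th): Ab
Minor 7th (7th): C

D – F – Ab – C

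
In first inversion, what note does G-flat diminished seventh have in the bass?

Bbb

G-flat diminished seventh = Gb–Bbb–Dbb–Fbb. First inversion → third in the bass = Bbb.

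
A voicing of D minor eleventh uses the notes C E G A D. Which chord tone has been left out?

The full D minor eleventh chord is D, F, A, C, E, G.
Comparing with the voicing, the minor 3rd (3rd) — F — is absent.

F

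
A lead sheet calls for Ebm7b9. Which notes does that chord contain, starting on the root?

Ebm7b9 is a minor seventh flat nine built on E♭.
Root: E♭
Minor 3rd (3rd): G♭
Perfect 5th (5th): B♭
Minor 7th (7th): D♭
Minor 9th (9th): F♭

E♭ G♭ B♭ D♭ F♭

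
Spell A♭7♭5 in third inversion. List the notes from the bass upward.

A♭7♭5 = Ab–C–Ebb–Gb; third inversion → seventh (Gb) lowest.

Gb, Ab, C, Ebb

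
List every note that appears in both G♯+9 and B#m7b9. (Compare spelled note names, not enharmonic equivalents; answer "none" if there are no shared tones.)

G♯+9: G# B# D## F# A#
B#m7b9: B# D# F## A# C#
Common to both → B#, A#.

B#  A#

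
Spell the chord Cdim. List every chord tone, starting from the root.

C, Eb, Gb

Cdim: diminished triad on C.
- root: C
- minor 3rd: Eb
- diminished 5th: Gb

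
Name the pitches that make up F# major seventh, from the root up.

Root F-sharp, quality major seventh:
F-sharp — root
A-sharp — major 3rd
C-sharp — perfect 5th
E-sharp — major 7th

F-sharp, A-sharp, C-sharp, E-sharp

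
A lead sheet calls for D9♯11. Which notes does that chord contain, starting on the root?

Root D, quality dominant ninth sharp eleven:
root → D
3rd (major 3rd) → F#
5th (perfect 5th) → A
7th (minor 7th) → C
9th (major 9th) → E
11th (augmented 11th) → G#

D – F# – A – C – E – G#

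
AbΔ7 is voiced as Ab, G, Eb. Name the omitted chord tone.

AbΔ7 = Ab, C, Eb, G. The voicing lacks the 3rd (major 3rd), C.

C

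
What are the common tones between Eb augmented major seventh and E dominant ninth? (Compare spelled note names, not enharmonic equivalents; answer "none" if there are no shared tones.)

Eb augmented major seventh: Eb G B D
E dominant ninth: E G# B D F#
Common to both → B, D.

B  D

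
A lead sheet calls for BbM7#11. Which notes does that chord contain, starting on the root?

B♭, D, F, A, E

Root B♭, quality major seventh sharp eleven:
- root: B♭
- major 3rd: D
- perfect 5th: F
- major 7th: A
- augmented 11th: E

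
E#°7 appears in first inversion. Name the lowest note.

E#°7 = E♯–G♯–B–D. First inversion → third in the bass = G♯.

G♯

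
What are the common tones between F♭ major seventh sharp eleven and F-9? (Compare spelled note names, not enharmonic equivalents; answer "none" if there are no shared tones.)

Ab, Eb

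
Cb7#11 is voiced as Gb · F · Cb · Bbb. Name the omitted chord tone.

The full Cb7#11 chord is Cb, Eb, Gb, Bbb, F.
Comparing with the voicing, the major 3rd (3rd) — Eb — is absent.

Eb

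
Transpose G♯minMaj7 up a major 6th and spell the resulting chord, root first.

Transposed root: G♯ → E♯ (major 6th up). So we spell E♯ minor-major seventh:
root → E♯
3rd (minor 3rd) → G♯
5th (perfect 5th) → B♯
7th (major 7th) → D𝄪

E♯ G♯ B♯ D𝄪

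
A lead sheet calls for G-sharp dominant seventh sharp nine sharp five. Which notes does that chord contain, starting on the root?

G-sharp dominant seventh sharp nine sharp five: dominant seventh sharp nine sharp five on G#.
Root: G#
Major 3rd (3rd): B#
Augmented 5th (5th): D##
Minor 7th (7th): F#
Augmented 9th (9th): A##

G# – B# – D## – F# – A##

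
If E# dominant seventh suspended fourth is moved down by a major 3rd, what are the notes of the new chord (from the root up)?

C#, F#, G#, B

A major 3rd down from E# is C#, so the new chord is C# dominant seventh suspended fourth.
- root: C#
- perfect 4th: F#
- perfect 5th: G#
- minor 7th: B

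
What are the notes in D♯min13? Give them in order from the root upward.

D♯min13: minor thirteenth on D#.
D# — root
F# — minor 3rd
A# — perfect 5th
C# — minor 7th
E# — major 9th
G# — perfect 11th
B# — major 13th

D#, F#, A#, C#, E#, G#, B#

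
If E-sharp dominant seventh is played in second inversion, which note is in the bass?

B-sharp

E-sharp dominant seventh in root position is E-sharp–G-double-sharp–B-sharp–D-sharp.
Second inversion places the fifth in the bass, which is B-sharp.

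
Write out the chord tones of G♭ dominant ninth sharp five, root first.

G♭ dominant ninth sharp five: dominant ninth sharp five on G-flat.
G-flat — root
B-flat — major 3rd
D — augmented 5th
F-flat — minor 7th
A-flat — major 9th

G-flat B-flat D F-flat A-flat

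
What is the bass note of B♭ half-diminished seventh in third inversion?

B♭ half-diminished seventh = Bb–Db–Fb–Ab. Third inversion → seventh in the bass = Ab.

Ab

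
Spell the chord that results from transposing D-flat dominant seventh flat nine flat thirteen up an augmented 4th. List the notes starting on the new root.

G, B, D, F, Ab, Eb

Transposed root: Db → G (augmented 4th up). So we spell G dominant seventh flat nine flat thirteen:
Root: G
Major 3rd (3rd): B
Perfect 5th (5th): D
Minor 7th (7th): F
Minor 9th (9th): Ab
Minor 13th (13th): Eb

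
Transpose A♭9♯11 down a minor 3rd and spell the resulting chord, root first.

F – A – C – E♭ – G – B

A minor 3rd down from A♭ is F, so the new chord is F dominant ninth sharp eleven.
F — root
A — major 3rd
C — perfect 5th
E♭ — minor 7th
G — major 9th
B — augmented 11th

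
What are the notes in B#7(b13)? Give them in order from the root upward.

B# – D## – F## – A# – G#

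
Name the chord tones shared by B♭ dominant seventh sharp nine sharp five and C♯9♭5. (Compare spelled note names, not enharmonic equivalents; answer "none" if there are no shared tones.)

B♭ dominant seventh sharp nine sharp five: Bb D F# Ab C#
C♯9♭5: C# E# G B D#
Common to both → C#.

C#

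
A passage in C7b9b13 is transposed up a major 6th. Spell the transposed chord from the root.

A, C#, E, G, Bb, F

A major 6th up from C is A, so the new chord is A dominant seventh flat nine flat thirteen.
Root: A
Major 3rd (3rd): C#
Perfect 5th (5th): E
Minor 7th (7th): G
Minor 9th (9th): Bb
Minor 13th (13th): F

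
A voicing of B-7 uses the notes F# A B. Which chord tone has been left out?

D

B-7 = B, D, F#, A. The voicing lacks the 3rd (minor 3rd), D.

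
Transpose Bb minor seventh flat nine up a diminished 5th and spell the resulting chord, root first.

B♭ up a diminished 5th → F♭. New chord: F♭ minor seventh flat nine.
F♭ — root
A𝄫 — minor 3rd
C♭ — perfect 5th
E𝄫 — minor 7th
G𝄫 — minor 9th

F♭  A𝄫  C♭  E𝄫  G𝄫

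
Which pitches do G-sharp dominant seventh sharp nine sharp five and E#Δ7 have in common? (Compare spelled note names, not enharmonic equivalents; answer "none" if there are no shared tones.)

B#, D##

G-sharp dominant seventh sharp nine sharp five: G# B# D## F# A##
E#Δ7: E# G## B# D##
Common to both → B#, D##.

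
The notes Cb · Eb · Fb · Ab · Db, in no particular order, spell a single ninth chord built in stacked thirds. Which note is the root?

Stacking in thirds gives Db – Fb – Ab – Cb – Eb, so Db is the root — Db minor ninth.

Db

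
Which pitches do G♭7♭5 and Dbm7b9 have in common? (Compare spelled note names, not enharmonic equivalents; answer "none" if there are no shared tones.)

G♭7♭5: G♭ B♭ D𝄫 F♭
Dbm7b9: D♭ F♭ A♭ C♭ E𝄫
Common to both → F♭.

F♭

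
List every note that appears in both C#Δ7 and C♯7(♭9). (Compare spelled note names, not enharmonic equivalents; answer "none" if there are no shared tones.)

C#, E#, G#

C#Δ7: C# E# G# B#
C♯7(♭9): C# E# G# B D
Common to both → C#, E#, G#.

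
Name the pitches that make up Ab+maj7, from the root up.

Ab+maj7: augmented major seventh on Ab.
root → Ab
3rd (major 3rd) → C
5th (augmented 5th) → E
7th (major 7th) → G

Ab – C – E – G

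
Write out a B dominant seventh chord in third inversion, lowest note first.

B dominant seventh = B–D-sharp–F-sharp–A; third inversion → seventh (A) lowest.

A  B  D-sharp  F-sharp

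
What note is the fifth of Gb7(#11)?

Gb7(#11) is built on Gb; its 5th is a perfect 5th above the root.
A fifth above G uses the letter D, and the perfect 5th above Gb is Db.

Db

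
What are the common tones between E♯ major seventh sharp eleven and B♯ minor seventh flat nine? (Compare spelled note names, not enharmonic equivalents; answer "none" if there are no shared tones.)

B#

E♯ major seventh sharp eleven = E#, G##, B#, D##, A##.
B♯ minor seventh flat nine = B#, D#, F##, A#, C#.
Shared: B#.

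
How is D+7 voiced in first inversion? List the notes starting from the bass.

In root position, D+7 is D–F#–A#–C.
First inversion puts the third (F#) in the bass.

F#  A#  C  D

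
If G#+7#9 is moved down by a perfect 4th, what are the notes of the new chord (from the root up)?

Transposed root: G# → D# (perfect 4th down). So we spell D# dominant seventh sharp nine sharp five:
- root: D#
- major 3rd: F##
- augmented 5th: A##
- minor 7th: C#
- augmented 9th: E##

D#, F##, A##, C#, E##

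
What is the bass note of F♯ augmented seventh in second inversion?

C-double-sharp

F♯ augmented seventh = F-sharp–A-sharp–C-double-sharp–E. Second inversion → fifth in the bass = C-double-sharp.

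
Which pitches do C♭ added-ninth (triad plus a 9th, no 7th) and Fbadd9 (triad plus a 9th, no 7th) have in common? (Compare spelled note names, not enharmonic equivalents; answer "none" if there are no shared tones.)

Cb – Gb

C♭ added-ninth = Cb, Eb, Gb, Db.
Fbadd9 = Fb, Ab, Cb, Gb.
Shared: Cb, Gb.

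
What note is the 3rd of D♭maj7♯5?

Root of D♭maj7♯5 = D♭. The 3rd is a major 3rd: D♭ up a major 3rd → F.

F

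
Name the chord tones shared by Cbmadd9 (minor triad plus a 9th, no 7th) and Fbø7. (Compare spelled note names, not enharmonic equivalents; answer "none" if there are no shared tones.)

Cbmadd9: C♭ E𝄫 G♭ D♭
Fbø7: F♭ A𝄫 C𝄫 E𝄫
Common to both → E𝄫.

E𝄫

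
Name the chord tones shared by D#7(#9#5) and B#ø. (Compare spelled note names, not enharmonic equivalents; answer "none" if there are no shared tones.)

D#

D#7(#9#5) = D#, F##, A##, C#, E##.
B#ø = B#, D#, F#, A#.
Shared: D#.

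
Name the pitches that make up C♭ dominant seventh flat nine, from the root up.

Cb Eb Gb Bbb Dbb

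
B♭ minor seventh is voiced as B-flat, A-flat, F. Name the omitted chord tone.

D-flat

The full B♭ minor seventh chord is B-flat, D-flat, F, A-flat.
Comparing with the voicing, the minor 3rd (3rd) — D-flat — is absent.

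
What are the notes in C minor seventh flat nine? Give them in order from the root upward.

C, E-flat, G, B-flat, D-flat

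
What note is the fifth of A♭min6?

Eb

A♭min6 is built on Ab; its 5th is a perfect 5th above the root.
A fifth above A uses the letter E, and the perfect 5th above Ab is Eb.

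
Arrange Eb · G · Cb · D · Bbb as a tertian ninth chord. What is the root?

Cb

Stacking in thirds gives Cb – Eb – G – Bbb – D, so Cb is the root — Cb dominant seventh sharp nine sharp five.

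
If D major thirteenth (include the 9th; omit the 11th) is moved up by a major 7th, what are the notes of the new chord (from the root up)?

D up a major 7th → C#. New chord: C# major thirteenth.
Root: C#
Major 3rd (3rd): E#
Perfect 5th (5th): G#
Major 7th (7th): B#
Major 9th (9th): D#
Major 13th (13th): A#

C# – E# – G# – B# – D# – A#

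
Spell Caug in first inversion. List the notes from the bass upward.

E  G#  C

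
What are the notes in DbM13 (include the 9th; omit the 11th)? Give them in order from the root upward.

D♭ – F – A♭ – C – E♭ – B♭

DbM13: major thirteenth on D♭.
D♭ — root
F — major 3rd
A♭ — perfect 5th
C — major 7th
E♭ — major 9th
B♭ — major 13th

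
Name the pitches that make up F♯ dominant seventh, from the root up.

Root F-sharp, quality dominant seventh:
Root: F-sharp
Major 3rd (3rd): A-sharp
Perfect 5th (5th): C-sharp
Minor 7th (7th): E

F-sharp, A-sharp, C-sharp, E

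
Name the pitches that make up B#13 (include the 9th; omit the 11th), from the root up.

Root B#, quality dominant thirteenth:
- root: B#
- major 3rd: D##
- perfect 5th: F##
- minor 7th: A#
- major 9th: C##
- major 13th: G##

B#  D##  F##  A#  C##  G##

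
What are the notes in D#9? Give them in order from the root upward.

D# F## A# C# E#

D#9 is a dominant ninth built on D#.
- root: D#
- major 3rd: F##
- perfect 5th: A#
- minor 7th: C#
- major 9th: E#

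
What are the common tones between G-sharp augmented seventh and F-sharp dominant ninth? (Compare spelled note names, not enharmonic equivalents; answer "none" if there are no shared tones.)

G-sharp augmented seventh: G-sharp B-sharp D-double-sharp F-sharp
F-sharp dominant ninth: F-sharp A-sharp C-sharp E G-sharp
Common to both → G-sharp, F-sharp.

G-sharp  F-sharp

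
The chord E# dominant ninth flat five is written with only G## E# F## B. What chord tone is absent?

E# dominant ninth flat five = E#, G##, B, D#, F##. The voicing lacks the 7th (minor 7th), D#.

D#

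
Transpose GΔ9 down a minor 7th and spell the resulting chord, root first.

A C# E G# B

G down a minor 7th → A. New chord: A major ninth.
Root: A
Major 3rd (3rd): C#
Perfect 5th (5th): E
Major 7th (7th): G#
Major 9th (9th): B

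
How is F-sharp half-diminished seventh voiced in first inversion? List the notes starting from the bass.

A, C, E, F♯

In root position, F-sharp half-diminished seventh is F♯–A–C–E.
First inversion puts the third (A) in the bass.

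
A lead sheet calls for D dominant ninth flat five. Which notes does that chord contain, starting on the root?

Root D, quality dominant ninth flat five:
D — root
F-sharp — major 3rd
A-flat — diminished 5th
C — minor 7th
E — major 9th

D  F-sharp  A-flat  C  E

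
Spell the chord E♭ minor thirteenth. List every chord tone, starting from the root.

Eb, Gb, Bb, Db, F, Ab, C

E♭ minor thirteenth is a minor thirteenth built on Eb.
- root: Eb
- minor 3rd: Gb
- perfect 5th: Bb
- minor 7th: Db
- major 9th: F
- perfect 11th: Ab
- major 13th: C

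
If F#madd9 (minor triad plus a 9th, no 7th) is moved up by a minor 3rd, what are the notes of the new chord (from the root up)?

A, C, E, B

F♯ up a minor 3rd → A. New chord: A minor added-ninth.
- root: A
- minor 3rd: C
- perfect 5th: E
- major 9th: B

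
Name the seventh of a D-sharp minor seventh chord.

D-sharp minor seventh is built on D-sharp; its 7th is a minor 7th above the root.
A seventh above D uses the letter C, and the minor 7th above D-sharp is C-sharp.

C-sharp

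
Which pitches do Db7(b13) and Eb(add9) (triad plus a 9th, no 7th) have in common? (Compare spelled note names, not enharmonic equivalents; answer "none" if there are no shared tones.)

F

Db7(b13): Db F Ab Cb Bbb
Eb(add9): Eb G Bb F
Common to both → F.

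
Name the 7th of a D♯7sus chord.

D♯7sus is built on D#; its 7th is a minor 7th above the root.
A seventh above D uses the letter C, and the minor 7th above D# is C#.

C#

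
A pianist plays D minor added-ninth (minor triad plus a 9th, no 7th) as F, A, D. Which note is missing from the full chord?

E

D minor added-ninth = D, F, A, E. The voicing lacks the 9th (major 9th), E.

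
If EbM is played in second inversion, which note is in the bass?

Bb

EbM in root position is Eb–G–Bb.
Second inversion places the fifth in the bass, which is Bb.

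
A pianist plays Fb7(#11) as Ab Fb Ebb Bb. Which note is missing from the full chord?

Cb

The full Fb7(#11) chord is Fb, Ab, Cb, Ebb, Bb.
Comparing with the voicing, the perfect 5th (5th) — Cb — is absent.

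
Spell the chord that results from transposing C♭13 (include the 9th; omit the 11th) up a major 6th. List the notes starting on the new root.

Ab, C, Eb, Gb, Bb, F

Transposed root: Cb → Ab (major 6th up). So we spell Ab dominant thirteenth:
Ab — root
C — major 3rd
Eb — perfect 5th
Gb — minor 7th
Bb — major 9th
F — major 13th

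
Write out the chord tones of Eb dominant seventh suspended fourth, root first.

E-flat, A-flat, B-flat, D-flat

Eb dominant seventh suspended fourth is a dominant seventh suspended fourth built on E-flat.
Root: E-flat
Perfect 4th (4th): A-flat
Perfect 5th (5th): B-flat
Minor 7th (7th): D-flat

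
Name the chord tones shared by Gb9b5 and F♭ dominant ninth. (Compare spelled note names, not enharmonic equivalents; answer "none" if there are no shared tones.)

G♭ F♭ A♭

Gb9b5 = G♭, B♭, D𝄫, F♭, A♭.
F♭ dominant ninth = F♭, A♭, C♭, E𝄫, G♭.
Shared: G♭, F♭, A♭.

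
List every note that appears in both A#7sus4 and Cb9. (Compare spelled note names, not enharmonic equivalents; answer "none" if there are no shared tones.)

none

A#7sus4: A♯ D♯ E♯ G♯
Cb9: C♭ E♭ G♭ B𝄫 D♭
Common to both → none.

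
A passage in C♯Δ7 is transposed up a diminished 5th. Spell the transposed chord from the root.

A diminished 5th up from C♯ is G, so the new chord is G major seventh.
G — root
B — major 3rd
D — perfect 5th
F♯ — major 7th

G  B  D  F♯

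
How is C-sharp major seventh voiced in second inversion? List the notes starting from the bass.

G#, B#, C#, E#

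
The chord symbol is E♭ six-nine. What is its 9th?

E♭ six-nine is built on E-flat; its 9th is a major 9th above the root.
A second above E uses the letter F, and the major 9th above E-flat is F.

F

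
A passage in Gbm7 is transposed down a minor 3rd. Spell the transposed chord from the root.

Eb – Gb – Bb – Db

A minor 3rd down from Gb is Eb, so the new chord is Eb minor seventh.
Root: Eb
Minor 3rd (3rd): Gb
Perfect 5th (5th): Bb
Minor 7th (7th): Db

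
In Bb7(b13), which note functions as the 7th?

Root of Bb7(b13) = Bb. The 7th is a minor 7th: Bb up a minor 7th → Ab.

Ab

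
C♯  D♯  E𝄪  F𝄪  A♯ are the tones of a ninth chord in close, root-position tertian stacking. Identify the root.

Arranged so that each adjacent pair is a third by letter name: D♯ – F𝄪 – A♯ – C♯ – E𝄪.
The bottom of that stack, D♯, is the root (this is D♯ dominant seventh sharp nine).

D♯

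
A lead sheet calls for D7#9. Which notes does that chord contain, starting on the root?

D7#9: dominant seventh sharp nine on D.
root → D
3rd (major 3rd) → F#
5th (perfect 5th) → A
7th (minor 7th) → C
9th (augmented 9th) → E#

D, F#, A, C, E#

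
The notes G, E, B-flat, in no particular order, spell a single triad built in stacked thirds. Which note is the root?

E

Arranged so that each adjacent pair is a third by letter name: E – G – B-flat.
The bottom of that stack, E, is the root (this is E diminished triad).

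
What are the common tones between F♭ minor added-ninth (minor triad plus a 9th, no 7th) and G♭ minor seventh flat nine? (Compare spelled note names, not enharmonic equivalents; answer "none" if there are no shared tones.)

F♭ minor added-ninth = F-flat, A-double-flat, C-flat, G-flat.
G♭ minor seventh flat nine = G-flat, B-double-flat, D-flat, F-flat, A-double-flat.
Shared: F-flat, A-double-flat, G-flat.

F-flat A-double-flat G-flat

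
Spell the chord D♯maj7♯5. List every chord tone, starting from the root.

D♯  F𝄪  A𝄪  C𝄪

D♯maj7♯5: augmented major seventh on D♯.
Root: D♯
Major 3rd (3rd): F𝄪
Augmented 5th (5th): A𝄪
Major 7th (7th): C𝄪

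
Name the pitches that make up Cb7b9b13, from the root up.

Cb Eb Gb Bbb Dbb Abb

Cb7b9b13: dominant seventh flat nine flat thirteen on Cb.
Cb — root
Eb — major 3rd
Gb — perfect 5th
Bbb — minor 7th
Dbb — minor 9th
Abb — minor 13th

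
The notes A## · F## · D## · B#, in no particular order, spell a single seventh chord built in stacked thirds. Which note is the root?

Stacking in thirds gives B# – D## – F## – A##, so B# is the root — B# major seventh.

B#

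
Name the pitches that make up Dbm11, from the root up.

Root D♭, quality minor eleventh:
root → D♭
3rd (minor 3rd) → F♭
5th (perfect 5th) → A♭
7th (minor 7th) → C♭
9th (major 9th) → E♭
11th (perfect 11th) → G♭

D♭  F♭  A♭  C♭  E♭  G♭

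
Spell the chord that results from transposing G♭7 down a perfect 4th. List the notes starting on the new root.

D♭, F, A♭, C♭

A perfect 4th down from G♭ is D♭, so the new chord is D♭ dominant seventh.
root → D♭
3rd (major 3rd) → F
5th (perfect 5th) → A♭
7th (minor 7th) → C♭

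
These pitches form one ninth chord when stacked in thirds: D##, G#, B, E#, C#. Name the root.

C#

Stacking in thirds gives C# – E# – G# – B – D##, so C# is the root — C# dominant seventh sharp nine.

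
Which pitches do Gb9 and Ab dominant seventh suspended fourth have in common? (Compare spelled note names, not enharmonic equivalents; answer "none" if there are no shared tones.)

Gb9: Gb Bb Db Fb Ab
Ab dominant seventh suspended fourth: Ab Db Eb Gb
Common to both → Gb, Db, Ab.

Gb, Db, Ab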